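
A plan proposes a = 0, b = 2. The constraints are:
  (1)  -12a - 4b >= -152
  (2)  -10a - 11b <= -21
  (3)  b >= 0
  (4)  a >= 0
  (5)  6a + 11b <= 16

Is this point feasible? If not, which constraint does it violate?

not feasible — violates (5)

Constraint (5): 6a + 11b = 22, which is not ≤ 16. All other constraints are satisfied.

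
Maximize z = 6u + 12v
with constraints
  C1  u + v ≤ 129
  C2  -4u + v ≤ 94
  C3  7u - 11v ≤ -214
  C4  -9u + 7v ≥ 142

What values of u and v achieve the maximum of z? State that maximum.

u = 7, v = 122, maximum z = 1506

Feasible corners and z = 6u + 12v:
  (7, 122) → z = 1506
  (761/16, 1303/16) → z = 10101/8
  (-820/37, 198/37) → z = -2544/37
  (-32/25, 466/25) → z = 216

The optimum lies where u + v = 129 and -4u + v = 94.
Solving simultaneously gives u = 7, v = 122.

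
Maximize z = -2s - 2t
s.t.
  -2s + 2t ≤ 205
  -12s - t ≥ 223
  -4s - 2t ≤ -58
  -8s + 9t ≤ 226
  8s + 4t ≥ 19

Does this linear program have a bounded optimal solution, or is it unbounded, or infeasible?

infeasible

The boundaries -4s - 2t = -58 and -8s + 9t = 226 meet at (35/26, 342/13), but that point violates -12s - t ≥ 223. Every candidate vertex is excluded by some other constraint, so the feasible region is empty.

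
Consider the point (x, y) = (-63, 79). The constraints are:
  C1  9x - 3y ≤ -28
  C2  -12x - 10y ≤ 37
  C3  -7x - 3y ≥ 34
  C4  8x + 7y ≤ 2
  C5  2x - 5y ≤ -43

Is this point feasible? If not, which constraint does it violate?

not feasible — violates C4

Constraint C4: 8x + 7y = 49, which is not ≤ 2. All other constraints are satisfied.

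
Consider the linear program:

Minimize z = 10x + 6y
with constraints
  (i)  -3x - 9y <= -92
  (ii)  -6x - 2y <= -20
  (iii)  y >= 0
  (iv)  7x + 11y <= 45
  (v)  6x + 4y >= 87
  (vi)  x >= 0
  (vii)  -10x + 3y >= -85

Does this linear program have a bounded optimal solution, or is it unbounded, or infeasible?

The boundaries -3x - 9y = -92 and 6x + 4y = 87 meet at (415/42, 97/14), but that point violates 7x + 11y ≤ 45. Every candidate vertex is excluded by some other constraint, so the feasible region is empty.

infeasible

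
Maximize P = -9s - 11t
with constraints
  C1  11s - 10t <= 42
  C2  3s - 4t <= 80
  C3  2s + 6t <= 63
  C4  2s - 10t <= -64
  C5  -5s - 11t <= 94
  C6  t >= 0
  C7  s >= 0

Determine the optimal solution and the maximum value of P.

s = 0, t = 32/5, maximum P = -352/5

Corner points and P = -9s - 11t:
  (123/16, 127/16) → P = -313/2
  (0, 21/2) → P = -231/2
  (0, 32/5) → P = -352/5

The optimum lies where 2s - 10t = -64 and s = 0.
Solving simultaneously gives s = 0, t = 32/5.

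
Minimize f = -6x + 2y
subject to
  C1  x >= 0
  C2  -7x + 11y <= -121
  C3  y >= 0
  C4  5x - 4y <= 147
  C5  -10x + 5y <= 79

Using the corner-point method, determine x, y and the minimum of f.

x = 1133/27, y = 424/27, minimum f = -5950/27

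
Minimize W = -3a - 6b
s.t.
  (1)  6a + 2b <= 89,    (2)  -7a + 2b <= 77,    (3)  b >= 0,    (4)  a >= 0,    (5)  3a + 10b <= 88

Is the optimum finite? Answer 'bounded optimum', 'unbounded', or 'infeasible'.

Extreme points and W = -3a - 6b:
  (89/6, 0) → W = -89/2
  (119/9, 29/6) → W = -206/3
  (0, 0) → W = 0
  (0, 44/5) → W = -264/5
The feasible region has finitely many vertices and no improving ray; the minimum is -206/3 at (119/9, 29/6).

bounded optimum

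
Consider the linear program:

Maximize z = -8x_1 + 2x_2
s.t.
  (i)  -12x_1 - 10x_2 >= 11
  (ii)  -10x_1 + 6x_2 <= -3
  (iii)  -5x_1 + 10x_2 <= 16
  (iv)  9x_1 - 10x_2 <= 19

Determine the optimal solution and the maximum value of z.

x_1 = -42/23, x_2 = -163/46, maximum z = 173/23

Extreme points and z = -8x_1 + 2x_2:
  (-9/43, -73/86) → z = -1/43
  (8/21, -109/70) → z = -647/105
  (-42/23, -163/46) → z = 173/23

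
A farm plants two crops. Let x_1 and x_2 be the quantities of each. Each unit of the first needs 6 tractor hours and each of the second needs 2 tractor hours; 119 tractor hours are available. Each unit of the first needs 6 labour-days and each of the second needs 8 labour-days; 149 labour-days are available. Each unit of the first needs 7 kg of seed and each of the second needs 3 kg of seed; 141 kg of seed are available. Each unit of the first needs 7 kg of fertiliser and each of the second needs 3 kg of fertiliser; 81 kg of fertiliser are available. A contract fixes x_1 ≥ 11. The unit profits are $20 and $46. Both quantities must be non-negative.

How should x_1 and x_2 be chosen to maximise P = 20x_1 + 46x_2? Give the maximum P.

Corner points and P = 20x_1 + 46x_2:
  (81/7, 0) → P = 1620/7
  (11, 0) → P = 220
  (11, 4/3) → P = 844/3

x_1 = 11, x_2 = 4/3, maximum P = 844/3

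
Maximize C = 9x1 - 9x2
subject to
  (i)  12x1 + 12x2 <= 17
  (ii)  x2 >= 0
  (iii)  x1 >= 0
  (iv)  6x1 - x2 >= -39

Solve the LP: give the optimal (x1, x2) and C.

Feasible corners and C = 9x1 - 9x2:
  (17/12, 0) → C = 51/4
  (0, 17/12) → C = -51/4
  (0, 0) → C = 0

x1 = 17/12, x2 = 0, maximum C = 51/4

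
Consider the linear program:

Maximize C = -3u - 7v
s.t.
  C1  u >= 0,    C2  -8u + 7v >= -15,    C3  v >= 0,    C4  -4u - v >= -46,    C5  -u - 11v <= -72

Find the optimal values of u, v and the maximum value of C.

u = 0, v = 72/11, maximum C = -504/11

At the optimal vertex, u = 0 and -u - 11v = -72.
Solving simultaneously gives u = 0, v = 72/11.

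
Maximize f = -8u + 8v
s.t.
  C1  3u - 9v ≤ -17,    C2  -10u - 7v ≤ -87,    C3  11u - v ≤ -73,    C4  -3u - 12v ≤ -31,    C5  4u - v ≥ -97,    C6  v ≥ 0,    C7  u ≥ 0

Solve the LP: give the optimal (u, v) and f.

u = 24/7, v = 775/7, maximum f = 6008/7

Feasible corners and f = -8u + 8v:
  (24/7, 775/7) → f = 6008/7
  (0, 73) → f = 584
  (0, 97) → f = 776

The binding constraints are 11u - v = -73 and 4u - v = -97.
Solving simultaneously gives u = 24/7, v = 775/7.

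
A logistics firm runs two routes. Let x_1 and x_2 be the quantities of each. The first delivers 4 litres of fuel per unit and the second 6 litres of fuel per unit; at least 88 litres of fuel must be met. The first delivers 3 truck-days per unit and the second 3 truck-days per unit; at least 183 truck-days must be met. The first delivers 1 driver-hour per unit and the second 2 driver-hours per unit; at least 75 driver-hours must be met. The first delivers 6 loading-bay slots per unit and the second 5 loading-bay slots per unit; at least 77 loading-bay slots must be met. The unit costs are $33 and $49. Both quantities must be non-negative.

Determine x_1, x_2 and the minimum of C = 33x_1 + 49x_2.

x_1 = 47, x_2 = 14, minimum C = 2237

Vertices and C = 33x_1 + 49x_2:
  (0, 61) → C = 2989
  (75, 0) → C = 2475
  (47, 14) → C = 2237
The feasible region is unbounded (it extends along (0, 1), (1, 0)), but C strictly increases along every unbounded feasible direction, so there is no improving ray and the minimum is attained at a vertex.

The binding constraints are 3x_1 + 3x_2 = 183 and x_1 + 2x_2 = 75.
Solving simultaneously gives x_1 = 47, x_2 = 14.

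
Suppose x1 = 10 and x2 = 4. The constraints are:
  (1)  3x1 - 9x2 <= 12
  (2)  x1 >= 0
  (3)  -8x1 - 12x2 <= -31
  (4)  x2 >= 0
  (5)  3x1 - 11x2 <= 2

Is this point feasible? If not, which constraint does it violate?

feasible

(1): -6 ≤ 12 ✓
(2): 10 ≥ 0 ✓
(3): -128 ≤ -31 ✓
(4): 4 ≥ 0 ✓
(5): -14 ≤ 2 ✓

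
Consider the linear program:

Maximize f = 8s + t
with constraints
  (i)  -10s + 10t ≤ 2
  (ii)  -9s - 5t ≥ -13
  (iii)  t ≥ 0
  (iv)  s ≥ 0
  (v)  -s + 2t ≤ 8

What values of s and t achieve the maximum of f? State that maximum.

Feasible corners and f = 8s + t:
  (6/7, 37/35) → f = 277/35
  (0, 1/5) → f = 1/5
  (13/9, 0) → f = 104/9
  (0, 0) → f = 0

The binding constraints are -9s - 5t = -13 and t = 0.
Solving simultaneously gives s = 13/9, t = 0.

s = 13/9, t = 0, maximum f = 104/9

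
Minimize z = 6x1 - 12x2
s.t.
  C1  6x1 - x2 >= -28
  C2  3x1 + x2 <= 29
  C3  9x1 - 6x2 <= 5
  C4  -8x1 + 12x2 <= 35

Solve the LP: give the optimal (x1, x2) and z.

Extreme points and z = 6x1 - 12x2:
  (-173/27, -94/9) → z = 782/9
  (-301/64, -7/32) → z = -819/32
  (9/2, 71/12) → z = -44

x1 = 9/2, x2 = 71/12, minimum z = -44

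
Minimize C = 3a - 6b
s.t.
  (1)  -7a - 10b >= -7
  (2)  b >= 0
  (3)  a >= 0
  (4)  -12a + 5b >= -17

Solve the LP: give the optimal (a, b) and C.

Vertices and C = 3a - 6b:
  (1, 0) → C = 3
  (0, 7/10) → C = -21/5
  (0, 0) → C = 0

The optimum lies where -7a - 10b = -7 and a = 0.
Solving simultaneously gives a = 0, b = 7/10.

a = 0, b = 7/10, minimum C = -21/5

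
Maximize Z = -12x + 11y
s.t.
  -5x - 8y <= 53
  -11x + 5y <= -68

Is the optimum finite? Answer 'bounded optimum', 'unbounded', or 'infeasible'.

From the feasible point (279/113, -923/113), moving in the direction (5, 11) keeps every constraint satisfied while Z increases without bound.

unbounded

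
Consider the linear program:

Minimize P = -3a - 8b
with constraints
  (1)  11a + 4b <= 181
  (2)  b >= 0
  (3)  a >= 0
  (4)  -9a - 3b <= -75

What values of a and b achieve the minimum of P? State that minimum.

Corner points and P = -3a - 8b:
  (181/11, 0) → P = -543/11
  (0, 181/4) → P = -362
  (25/3, 0) → P = -25
  (0, 25) → P = -200

At the optimal vertex, 11a + 4b = 181 and a = 0.
Solving simultaneously gives a = 0, b = 181/4.

a = 0, b = 181/4, minimum P = -362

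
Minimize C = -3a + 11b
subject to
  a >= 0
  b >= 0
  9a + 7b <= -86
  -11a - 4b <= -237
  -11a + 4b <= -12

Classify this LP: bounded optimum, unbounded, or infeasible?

infeasible

The boundaries b = 0 and -11a - 4b = -237 meet at (237/11, 0), but that point violates 9a + 7b ≤ -86. Every candidate vertex is excluded by some other constraint, so the feasible region is empty.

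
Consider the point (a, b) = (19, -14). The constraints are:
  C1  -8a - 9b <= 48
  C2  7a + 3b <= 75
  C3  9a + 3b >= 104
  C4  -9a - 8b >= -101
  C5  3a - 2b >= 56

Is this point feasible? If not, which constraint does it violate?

Constraint C2: 7a + 3b = 91, which is not ≤ 75. All other constraints are satisfied.

not feasible — violates C2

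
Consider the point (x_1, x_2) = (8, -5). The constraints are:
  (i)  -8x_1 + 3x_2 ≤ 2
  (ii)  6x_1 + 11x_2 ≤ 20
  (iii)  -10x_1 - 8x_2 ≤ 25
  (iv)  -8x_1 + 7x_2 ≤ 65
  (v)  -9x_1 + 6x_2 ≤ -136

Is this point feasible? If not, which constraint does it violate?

Constraint (v): -9x_1 + 6x_2 = -102, which is not ≤ -136. All other constraints are satisfied.

not feasible — violates (v)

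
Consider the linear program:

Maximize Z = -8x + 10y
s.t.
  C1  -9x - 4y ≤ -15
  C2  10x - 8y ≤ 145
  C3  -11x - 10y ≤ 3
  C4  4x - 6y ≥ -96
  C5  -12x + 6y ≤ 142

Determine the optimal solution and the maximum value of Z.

Corner points and Z = -8x + 10y:
  (81/23, -96/23) → Z = -1608/23
  (-21/5, 66/5) → Z = 828/5
  (713/94, -1625/188) → Z = -13829/94
  (117/2, 55) → Z = 82

The binding constraints are -9x - 4y = -15 and 4x - 6y = -96.
Solving simultaneously gives x = -21/5, y = 66/5.

x = -21/5, y = 66/5, maximum Z = 828/5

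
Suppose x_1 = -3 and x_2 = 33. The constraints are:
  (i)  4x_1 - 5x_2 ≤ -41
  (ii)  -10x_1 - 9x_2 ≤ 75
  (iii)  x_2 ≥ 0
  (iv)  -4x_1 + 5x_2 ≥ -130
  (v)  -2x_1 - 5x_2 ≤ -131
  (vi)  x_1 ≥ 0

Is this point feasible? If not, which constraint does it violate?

not feasible — violates (vi)

Constraint (vi): x_1 = -3, which is not ≥ 0. All other constraints are satisfied.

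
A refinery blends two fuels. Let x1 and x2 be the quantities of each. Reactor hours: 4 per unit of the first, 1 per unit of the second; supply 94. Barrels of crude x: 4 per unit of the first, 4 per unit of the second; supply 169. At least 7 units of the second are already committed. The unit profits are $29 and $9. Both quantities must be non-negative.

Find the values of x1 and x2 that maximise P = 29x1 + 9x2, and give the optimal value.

The optimum lies where 4x1 + x2 = 94 and 4x1 + 4x2 = 169.
Solving simultaneously gives x1 = 69/4, x2 = 25.

x1 = 69/4, x2 = 25, maximum P = 2901/4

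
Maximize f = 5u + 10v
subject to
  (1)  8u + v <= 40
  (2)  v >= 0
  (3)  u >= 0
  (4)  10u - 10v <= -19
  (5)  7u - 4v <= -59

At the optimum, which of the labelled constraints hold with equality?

(1) and (3)

Vertices and f = 5u + 10v:
  (0, 40) → f = 400
  (101/39, 752/39) → f = 2675/13
  (0, 59/4) → f = 295/2

The maximum is at (0, 40). Substituting into each constraint, equality holds for (1) and (3); the remaining constraints have slack.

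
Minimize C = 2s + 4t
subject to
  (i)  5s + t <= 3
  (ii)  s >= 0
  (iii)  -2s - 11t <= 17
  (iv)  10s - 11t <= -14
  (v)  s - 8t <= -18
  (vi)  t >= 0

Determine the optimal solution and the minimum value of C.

Vertices and C = 2s + 4t:
  (0, 3) → C = 12
  (6/41, 93/41) → C = 384/41
  (0, 9/4) → C = 9

The binding constraints are s = 0 and s - 8t = -18.
Solving simultaneously gives s = 0, t = 9/4.

s = 0, t = 9/4, minimum C = 9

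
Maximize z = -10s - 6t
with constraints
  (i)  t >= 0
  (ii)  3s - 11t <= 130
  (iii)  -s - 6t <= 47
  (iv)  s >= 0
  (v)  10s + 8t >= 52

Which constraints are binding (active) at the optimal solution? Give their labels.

(iv) and (v)

Feasible corners and z = -10s - 6t:
  (130/3, 0) → z = -1300/3
  (26/5, 0) → z = -52
  (0, 13/2) → z = -39
The feasible region is unbounded (it extends along (0, 1), (11, 3)), but z strictly decreases along every unbounded feasible direction, so there is no improving ray and the maximum is attained at a vertex.

The maximum is at (0, 13/2). Substituting into each constraint, equality holds for (iv) and (v); the remaining constraints have slack.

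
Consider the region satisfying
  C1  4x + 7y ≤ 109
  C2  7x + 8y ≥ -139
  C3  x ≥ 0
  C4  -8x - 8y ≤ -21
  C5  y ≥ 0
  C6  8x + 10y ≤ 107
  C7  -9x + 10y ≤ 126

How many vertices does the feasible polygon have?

4

Of the 21 pairwise boundary intersections, those satisfying every inequality are:
  (0, 21/8)
  (0, 107/10)
  (21/8, 0)
  (107/8, 0)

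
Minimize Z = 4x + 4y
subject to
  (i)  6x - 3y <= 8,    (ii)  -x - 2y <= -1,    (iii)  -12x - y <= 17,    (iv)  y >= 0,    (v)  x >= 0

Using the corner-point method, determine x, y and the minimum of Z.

x = 0, y = 1/2, minimum Z = 2

Extreme points and Z = 4x + 4y:
  (4/3, 0) → Z = 16/3
  (1, 0) → Z = 4
  (0, 1/2) → Z = 2
The feasible region is unbounded (it extends along (0, 1), (1, 2)), but Z strictly increases along every unbounded feasible direction, so there is no improving ray and the minimum is attained at a vertex.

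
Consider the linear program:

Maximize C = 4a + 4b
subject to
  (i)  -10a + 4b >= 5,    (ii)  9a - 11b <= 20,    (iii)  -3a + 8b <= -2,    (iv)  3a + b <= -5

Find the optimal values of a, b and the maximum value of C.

Corner points and C = 4a + 4b:
  (-135/74, -245/74) → C = -760/37
  (-25/22, -35/22) → C = -120/11
  (-38/27, -7/9) → C = -236/27
The feasible region is unbounded (it extends along (-8, -3), (-11, -9)), but C strictly decreases along every unbounded feasible direction, so there is no improving ray and the maximum is attained at a vertex.

a = -38/27, b = -7/9, maximum C = -236/27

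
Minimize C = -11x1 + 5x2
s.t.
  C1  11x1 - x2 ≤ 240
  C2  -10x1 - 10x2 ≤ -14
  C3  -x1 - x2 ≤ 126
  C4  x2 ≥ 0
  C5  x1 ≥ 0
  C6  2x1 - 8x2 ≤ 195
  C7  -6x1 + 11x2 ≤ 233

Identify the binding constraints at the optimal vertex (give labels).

Feasible corners and C = -11x1 + 5x2:
  (240/11, 0) → C = -240
  (2873/115, 4003/115) → C = -11588/115
  (7/5, 0) → C = -77/5
  (0, 7/5) → C = 7
  (0, 233/11) → C = 1165/11

The minimum is at (240/11, 0). Substituting into each constraint, equality holds for C1 and C4; the remaining constraints have slack.

C1 and C4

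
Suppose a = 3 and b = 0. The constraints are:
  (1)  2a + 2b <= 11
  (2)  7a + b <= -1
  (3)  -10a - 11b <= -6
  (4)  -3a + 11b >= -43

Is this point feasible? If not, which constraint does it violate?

Constraint (2): 7a + b = 21, which is not ≤ -1. All other constraints are satisfied.

not feasible — violates (2)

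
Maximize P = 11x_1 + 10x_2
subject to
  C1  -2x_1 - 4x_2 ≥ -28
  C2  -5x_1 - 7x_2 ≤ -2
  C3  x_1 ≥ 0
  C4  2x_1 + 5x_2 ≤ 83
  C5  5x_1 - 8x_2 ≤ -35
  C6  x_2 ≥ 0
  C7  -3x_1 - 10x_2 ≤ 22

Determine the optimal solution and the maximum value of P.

Feasible corners and P = 11x_1 + 10x_2:
  (0, 7) → P = 70
  (7/3, 35/6) → P = 84
  (0, 35/8) → P = 175/4

At the optimal vertex, -2x_1 - 4x_2 = -28 and 5x_1 - 8x_2 = -35.
Solving simultaneously gives x_1 = 7/3, x_2 = 35/6.

x_1 = 7/3, x_2 = 35/6, maximum P = 84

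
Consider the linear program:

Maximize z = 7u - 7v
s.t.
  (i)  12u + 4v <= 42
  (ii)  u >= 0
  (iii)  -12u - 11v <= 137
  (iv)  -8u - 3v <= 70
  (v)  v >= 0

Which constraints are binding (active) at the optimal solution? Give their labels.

Corner points and z = 7u - 7v:
  (0, 21/2) → z = -147/2
  (7/2, 0) → z = 49/2
  (0, 0) → z = 0

The maximum is at (7/2, 0). Substituting into each constraint, equality holds for (i) and (v); the remaining constraints have slack.

(i) and (v)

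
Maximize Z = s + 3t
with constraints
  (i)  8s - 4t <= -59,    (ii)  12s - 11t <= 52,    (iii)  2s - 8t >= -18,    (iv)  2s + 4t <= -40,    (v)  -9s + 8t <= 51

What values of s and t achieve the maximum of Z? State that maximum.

s = -131/13, t = -129/26, maximum Z = -649/26

Extreme points and Z = s + 3t:
  (-857/40, -281/10) → Z = -4229/40
  (-99/10, -101/20) → Z = -501/20
  (-977/3, -360) → Z = -4217/3
  (-131/13, -129/26) → Z = -649/26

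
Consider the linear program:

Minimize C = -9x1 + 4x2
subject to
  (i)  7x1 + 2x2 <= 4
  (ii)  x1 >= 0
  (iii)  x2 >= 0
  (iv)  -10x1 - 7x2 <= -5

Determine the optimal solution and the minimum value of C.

x1 = 4/7, x2 = 0, minimum C = -36/7

Corner points and C = -9x1 + 4x2:
  (0, 2) → C = 8
  (4/7, 0) → C = -36/7
  (0, 5/7) → C = 20/7
  (1/2, 0) → C = -9/2

The optimum lies where 7x1 + 2x2 = 4 and x2 = 0.
Solving simultaneously gives x1 = 4/7, x2 = 0.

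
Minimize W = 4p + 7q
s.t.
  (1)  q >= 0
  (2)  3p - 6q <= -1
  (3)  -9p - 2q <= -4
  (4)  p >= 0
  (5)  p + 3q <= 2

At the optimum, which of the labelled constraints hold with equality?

(2) and (3)

Feasible corners and W = 4p + 7q:
  (11/30, 7/20) → W = 47/12
  (3/5, 7/15) → W = 17/3
  (8/25, 14/25) → W = 26/5

The minimum is at (11/30, 7/20). Substituting into each constraint, equality holds for (2) and (3); the remaining constraints have slack.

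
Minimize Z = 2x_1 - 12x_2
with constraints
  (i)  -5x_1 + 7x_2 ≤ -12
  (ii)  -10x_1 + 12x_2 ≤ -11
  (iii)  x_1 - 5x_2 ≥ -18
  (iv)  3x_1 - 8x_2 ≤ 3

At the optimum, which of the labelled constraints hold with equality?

(iii) and (iv)

Extreme points and Z = 2x_1 - 12x_2:
  (31/3, 17/3) → Z = -142/3
  (75/19, 21/19) → Z = -102/19
  (159/7, 57/7) → Z = -366/7

The minimum is at (159/7, 57/7). Substituting into each constraint, equality holds for (iii) and (iv); the remaining constraints have slack.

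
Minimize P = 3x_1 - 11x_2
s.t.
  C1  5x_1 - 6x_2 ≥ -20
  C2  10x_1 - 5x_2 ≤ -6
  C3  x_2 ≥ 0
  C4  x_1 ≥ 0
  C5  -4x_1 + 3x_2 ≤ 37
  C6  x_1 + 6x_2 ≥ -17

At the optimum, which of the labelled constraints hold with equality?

C1 and C2

Vertices and P = 3x_1 - 11x_2:
  (64/35, 34/7) → P = -1678/35
  (0, 10/3) → P = -110/3
  (0, 6/5) → P = -66/5

The minimum is at (64/35, 34/7). Substituting into each constraint, equality holds for C1 and C2; the remaining constraints have slack.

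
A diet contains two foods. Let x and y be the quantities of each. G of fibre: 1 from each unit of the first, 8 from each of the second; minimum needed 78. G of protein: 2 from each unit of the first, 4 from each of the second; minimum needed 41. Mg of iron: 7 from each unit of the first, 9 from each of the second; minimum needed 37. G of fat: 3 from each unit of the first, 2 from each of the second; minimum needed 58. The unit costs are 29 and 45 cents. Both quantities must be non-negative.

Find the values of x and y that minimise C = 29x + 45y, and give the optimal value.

Corner points and C = 29x + 45y:
  (0, 29) → C = 1305
  (78, 0) → C = 2262
  (14, 8) → C = 766
The feasible region is unbounded (it extends along (0, 1), (1, 0)), but C strictly increases along every unbounded feasible direction, so there is no improving ray and the minimum is attained at a vertex.

At the optimal vertex, x + 8y = 78 and 3x + 2y = 58.
Solving simultaneously gives x = 14, y = 8.

x = 14, y = 8, minimum C = 766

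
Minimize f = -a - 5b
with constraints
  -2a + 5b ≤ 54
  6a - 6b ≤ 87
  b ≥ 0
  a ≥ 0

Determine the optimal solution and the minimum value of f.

a = 253/6, b = 83/3, minimum f = -361/2

Vertices and f = -a - 5b:
  (253/6, 83/3) → f = -361/2
  (0, 54/5) → f = -54
  (29/2, 0) → f = -29/2
  (0, 0) → f = 0

The optimum lies where -2a + 5b = 54 and 6a - 6b = 87.
Solving simultaneously gives a = 253/6, b = 83/3.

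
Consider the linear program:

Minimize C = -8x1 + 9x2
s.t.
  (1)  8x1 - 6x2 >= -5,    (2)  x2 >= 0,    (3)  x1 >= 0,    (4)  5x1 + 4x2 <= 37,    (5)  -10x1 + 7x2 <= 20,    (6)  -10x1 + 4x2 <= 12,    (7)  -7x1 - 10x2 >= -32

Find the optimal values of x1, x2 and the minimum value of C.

Vertices and C = -8x1 + 9x2:
  (0, 5/6) → C = 15/2
  (71/61, 291/122) → C = 1483/122
  (0, 0) → C = 0
  (32/7, 0) → C = -256/7

x1 = 32/7, x2 = 0, minimum C = -256/7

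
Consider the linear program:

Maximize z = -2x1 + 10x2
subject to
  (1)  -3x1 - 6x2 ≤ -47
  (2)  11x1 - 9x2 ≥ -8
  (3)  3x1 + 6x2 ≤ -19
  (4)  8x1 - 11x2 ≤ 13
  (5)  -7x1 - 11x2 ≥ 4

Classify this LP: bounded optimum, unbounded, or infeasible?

Constraints -3x1 - 6x2 ≤ -47 and 3x1 + 6x2 ≤ -19 have parallel boundaries but demand opposite sides — no point can satisfy both, so the region is empty.

infeasible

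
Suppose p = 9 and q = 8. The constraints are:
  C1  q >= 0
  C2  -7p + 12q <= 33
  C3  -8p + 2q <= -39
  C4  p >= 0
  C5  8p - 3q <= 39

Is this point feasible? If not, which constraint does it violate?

Constraint C5: 8p - 3q = 48, which is not ≤ 39. All other constraints are satisfied.

not feasible — violates C5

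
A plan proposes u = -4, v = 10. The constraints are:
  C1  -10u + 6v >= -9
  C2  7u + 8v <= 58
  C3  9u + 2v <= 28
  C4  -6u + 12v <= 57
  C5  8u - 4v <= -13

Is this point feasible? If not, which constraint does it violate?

Constraint C4: -6u + 12v = 144, which is not ≤ 57. All other constraints are satisfied.

not feasible — violates C4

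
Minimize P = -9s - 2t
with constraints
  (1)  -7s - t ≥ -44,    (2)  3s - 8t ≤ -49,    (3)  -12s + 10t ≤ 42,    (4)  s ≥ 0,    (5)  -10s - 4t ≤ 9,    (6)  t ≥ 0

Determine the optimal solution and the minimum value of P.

Feasible corners and P = -9s - 2t:
  (303/59, 475/59) → P = -3677/59
  (199/41, 411/41) → P = -2613/41
  (7/3, 7) → P = -35

The binding constraints are -7s - t = -44 and -12s + 10t = 42.
Solving simultaneously gives s = 199/41, t = 411/41.

s = 199/41, t = 411/41, minimum P = -2613/41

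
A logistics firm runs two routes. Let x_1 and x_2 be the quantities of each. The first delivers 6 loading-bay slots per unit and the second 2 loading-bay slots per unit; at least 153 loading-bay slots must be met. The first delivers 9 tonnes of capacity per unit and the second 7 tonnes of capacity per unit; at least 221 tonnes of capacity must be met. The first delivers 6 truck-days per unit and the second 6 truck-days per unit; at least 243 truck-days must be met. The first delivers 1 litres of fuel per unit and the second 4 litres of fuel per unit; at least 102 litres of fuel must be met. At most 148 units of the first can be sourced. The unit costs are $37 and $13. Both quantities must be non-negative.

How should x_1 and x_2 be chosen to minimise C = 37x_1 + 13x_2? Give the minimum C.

Feasible corners and C = 37x_1 + 13x_2:
  (0, 153/2) → C = 1989/2
  (102, 0) → C = 3774
  (148, 0) → C = 5476
  (18, 45/2) → C = 1917/2
  (20, 41/2) → C = 2013/2
The feasible region is unbounded (it extends along (0, 1)), but C strictly increases along every unbounded feasible direction, so there is no improving ray and the minimum is attained at a vertex.

The binding constraints are 6x_1 + 2x_2 = 153 and 6x_1 + 6x_2 = 243.
Solving simultaneously gives x_1 = 18, x_2 = 45/2.

x_1 = 18, x_2 = 45/2, minimum C = 1917/2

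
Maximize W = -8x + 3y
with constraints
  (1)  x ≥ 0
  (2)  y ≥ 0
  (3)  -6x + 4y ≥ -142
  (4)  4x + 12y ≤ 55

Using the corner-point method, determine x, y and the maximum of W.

Feasible corners and W = -8x + 3y:
  (0, 0) → W = 0
  (0, 55/12) → W = 55/4
  (55/4, 0) → W = -110

x = 0, y = 55/12, maximum W = 55/4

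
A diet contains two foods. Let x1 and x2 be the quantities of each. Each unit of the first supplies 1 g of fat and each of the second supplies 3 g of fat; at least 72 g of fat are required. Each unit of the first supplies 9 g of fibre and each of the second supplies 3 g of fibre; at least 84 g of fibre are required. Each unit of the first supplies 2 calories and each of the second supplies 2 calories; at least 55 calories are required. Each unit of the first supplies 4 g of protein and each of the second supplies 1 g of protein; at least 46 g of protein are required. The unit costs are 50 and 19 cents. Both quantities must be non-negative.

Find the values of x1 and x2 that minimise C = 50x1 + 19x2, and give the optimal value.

Corner points and C = 50x1 + 19x2:
  (0, 46) → C = 874
  (72, 0) → C = 3600
  (6, 22) → C = 718
The feasible region is unbounded (it extends along (0, 1), (1, 0)), but C strictly increases along every unbounded feasible direction, so there is no improving ray and the minimum is attained at a vertex.

At the optimal vertex, x1 + 3x2 = 72 and 4x1 + x2 = 46.
Solving simultaneously gives x1 = 6, x2 = 22.

x1 = 6, x2 = 22, minimum C = 718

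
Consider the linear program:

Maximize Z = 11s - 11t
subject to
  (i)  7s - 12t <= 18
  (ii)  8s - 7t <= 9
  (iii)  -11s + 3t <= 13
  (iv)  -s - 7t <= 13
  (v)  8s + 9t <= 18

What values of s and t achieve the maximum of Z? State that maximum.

s = -18/47, t = -81/47, maximum Z = 693/47

Corner points and Z = 11s - 11t:
  (-18/47, -81/47) → Z = 693/47
  (-30/61, -109/61) → Z = 869/61
  (207/128, 9/16) → Z = 1485/128
  (-13/8, -13/8) → Z = 0
  (-21/41, 302/123) → Z = -4015/123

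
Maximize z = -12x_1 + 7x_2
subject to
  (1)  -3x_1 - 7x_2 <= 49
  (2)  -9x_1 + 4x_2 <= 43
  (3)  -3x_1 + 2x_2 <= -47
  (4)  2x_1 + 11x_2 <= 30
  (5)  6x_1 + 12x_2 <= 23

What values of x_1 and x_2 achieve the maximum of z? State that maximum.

Feasible corners and z = -12x_1 + 7x_2:
  (77/9, -32/3) → z = -532/3
  (749/6, -121/2) → z = -3843/2
  (305/24, -71/16) → z = -2937/16

x_1 = 77/9, x_2 = -32/3, maximum z = -532/3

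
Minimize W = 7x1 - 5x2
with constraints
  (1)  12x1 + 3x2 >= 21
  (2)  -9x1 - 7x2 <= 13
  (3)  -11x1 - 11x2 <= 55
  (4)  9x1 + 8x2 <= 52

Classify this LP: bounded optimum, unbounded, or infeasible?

bounded optimum

Feasible corners and W = 7x1 - 5x2:
  (62/19, -115/19) → W = 1009/19
  (4/23, 145/23) → W = -697/23
  (11, -16) → W = 157
  (92, -97) → W = 1129
The feasible region has finitely many vertices and no improving ray; the minimum is -697/23 at (4/23, 145/23).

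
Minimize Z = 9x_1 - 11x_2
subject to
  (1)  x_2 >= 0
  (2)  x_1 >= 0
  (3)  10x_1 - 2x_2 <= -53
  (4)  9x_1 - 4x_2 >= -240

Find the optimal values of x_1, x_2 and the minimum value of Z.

x_1 = 134/11, x_2 = 1923/22, minimum Z = -18741/22

Feasible corners and Z = 9x_1 - 11x_2:
  (0, 53/2) → Z = -583/2
  (0, 60) → Z = -660
  (134/11, 1923/22) → Z = -18741/22

The optimum lies where 10x_1 - 2x_2 = -53 and 9x_1 - 4x_2 = -240.
Solving simultaneously gives x_1 = 134/11, x_2 = 1923/22.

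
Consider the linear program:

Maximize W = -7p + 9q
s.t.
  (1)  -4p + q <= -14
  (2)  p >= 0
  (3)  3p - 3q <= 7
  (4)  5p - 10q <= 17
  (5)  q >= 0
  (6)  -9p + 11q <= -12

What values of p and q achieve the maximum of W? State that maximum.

Feasible corners and W = -7p + 9q:
  (35/9, 14/9) → W = -119/9
  (142/35, 78/35) → W = -292/35
  (41/6, 9/2) → W = -22/3

The optimum lies where 3p - 3q = 7 and -9p + 11q = -12.
Solving simultaneously gives p = 41/6, q = 9/2.

p = 41/6, q = 9/2, maximum W = -22/3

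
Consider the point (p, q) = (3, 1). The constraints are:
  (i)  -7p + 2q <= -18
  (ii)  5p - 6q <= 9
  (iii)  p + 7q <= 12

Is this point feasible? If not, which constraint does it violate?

(i): -19 ≤ -18 ✓
(ii): 9 ≤ 9 ✓
(iii): 10 ≤ 12 ✓

feasible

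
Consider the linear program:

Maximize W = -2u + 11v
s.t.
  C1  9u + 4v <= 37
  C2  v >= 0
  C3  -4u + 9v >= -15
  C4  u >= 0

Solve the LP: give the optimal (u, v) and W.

The binding constraints are 9u + 4v = 37 and u = 0.
Solving simultaneously gives u = 0, v = 37/4.

u = 0, v = 37/4, maximum W = 407/4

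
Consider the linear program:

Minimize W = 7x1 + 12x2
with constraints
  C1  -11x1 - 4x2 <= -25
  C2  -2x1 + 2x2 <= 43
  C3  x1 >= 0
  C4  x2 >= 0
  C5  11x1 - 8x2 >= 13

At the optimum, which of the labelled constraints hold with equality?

Feasible corners and W = 7x1 + 12x2:
  (25/11, 0) → W = 175/11
  (21/11, 1) → W = 279/11
  (185/3, 499/6) → W = 4289/3
The feasible region is unbounded (it extends along (1, 1), (1, 0)), but W strictly increases along every unbounded feasible direction, so there is no improving ray and the minimum is attained at a vertex.

The minimum is at (25/11, 0). Substituting into each constraint, equality holds for C1 and C4; the remaining constraints have slack.

C1 and C4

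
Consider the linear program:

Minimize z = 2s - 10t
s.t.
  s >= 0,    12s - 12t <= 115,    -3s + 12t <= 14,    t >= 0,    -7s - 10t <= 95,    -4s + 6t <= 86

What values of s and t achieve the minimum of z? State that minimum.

s = 43/3, t = 19/4, minimum z = -113/6

Corner points and z = 2s - 10t:
  (0, 7/6) → z = -35/3
  (0, 0) → z = 0
  (43/3, 19/4) → z = -113/6
  (115/12, 0) → z = 115/6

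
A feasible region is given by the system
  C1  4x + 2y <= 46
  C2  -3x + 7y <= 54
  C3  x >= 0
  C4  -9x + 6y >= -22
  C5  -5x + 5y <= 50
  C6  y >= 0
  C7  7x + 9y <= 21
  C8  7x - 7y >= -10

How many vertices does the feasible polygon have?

Pairwise boundary intersections that survive every other constraint:
  (0, 0)
  (0, 10/7)
  (22/9, 0)
  (108/41, 35/123)
  (57/112, 31/16)

5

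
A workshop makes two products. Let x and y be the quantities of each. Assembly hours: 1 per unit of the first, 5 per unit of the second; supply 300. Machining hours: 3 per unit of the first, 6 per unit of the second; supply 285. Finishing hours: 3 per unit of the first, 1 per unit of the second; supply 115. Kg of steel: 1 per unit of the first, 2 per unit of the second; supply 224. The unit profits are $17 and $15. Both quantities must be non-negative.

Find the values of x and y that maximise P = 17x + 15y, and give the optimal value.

x = 27, y = 34, maximum P = 969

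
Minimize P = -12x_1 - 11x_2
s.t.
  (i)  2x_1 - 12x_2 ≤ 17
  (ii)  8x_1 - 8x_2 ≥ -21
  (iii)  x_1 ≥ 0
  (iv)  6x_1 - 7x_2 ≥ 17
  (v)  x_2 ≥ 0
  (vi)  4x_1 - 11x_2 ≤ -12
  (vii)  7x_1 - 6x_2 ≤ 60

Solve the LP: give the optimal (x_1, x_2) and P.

x_1 = 318/13, x_2 = 241/13, minimum P = -6467/13

Corner points and P = -12x_1 - 11x_2:
  (271/38, 70/19) → P = -2396/19
  (318/13, 241/13) → P = -6467/13
  (732/53, 324/53) → P = -12348/53

The optimum lies where 6x_1 - 7x_2 = 17 and 7x_1 - 6x_2 = 60.
Solving simultaneously gives x_1 = 318/13, x_2 = 241/13.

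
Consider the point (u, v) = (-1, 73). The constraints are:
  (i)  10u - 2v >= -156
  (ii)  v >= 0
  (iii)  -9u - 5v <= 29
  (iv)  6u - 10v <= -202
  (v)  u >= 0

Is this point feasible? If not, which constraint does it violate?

Constraint (v): u = -1, which is not ≥ 0. All other constraints are satisfied.

not feasible — violates (v)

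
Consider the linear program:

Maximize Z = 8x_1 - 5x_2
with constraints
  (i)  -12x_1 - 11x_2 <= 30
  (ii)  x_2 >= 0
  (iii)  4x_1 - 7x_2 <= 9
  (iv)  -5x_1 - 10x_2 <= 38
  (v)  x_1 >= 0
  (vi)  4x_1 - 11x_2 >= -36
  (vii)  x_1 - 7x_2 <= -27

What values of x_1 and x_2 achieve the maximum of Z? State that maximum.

x_1 = 351/16, x_2 = 45/4, maximum Z = 477/4

Extreme points and Z = 8x_1 - 5x_2:
  (351/16, 45/4) → Z = 477/4
  (12, 39/7) → Z = 477/7
  (45/17, 72/17) → Z = 0

The optimum lies where 4x_1 - 7x_2 = 9 and 4x_1 - 11x_2 = -36.
Solving simultaneously gives x_1 = 351/16, x_2 = 45/4.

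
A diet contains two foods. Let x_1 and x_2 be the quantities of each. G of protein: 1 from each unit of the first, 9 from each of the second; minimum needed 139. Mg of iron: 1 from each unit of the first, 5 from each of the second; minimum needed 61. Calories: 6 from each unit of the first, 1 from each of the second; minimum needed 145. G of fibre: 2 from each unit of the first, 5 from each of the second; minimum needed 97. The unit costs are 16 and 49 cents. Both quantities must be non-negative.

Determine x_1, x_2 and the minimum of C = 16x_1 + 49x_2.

x_1 = 22, x_2 = 13, minimum C = 989

The feasible region is unbounded (it extends along (0, 1), (1, 0)), but C strictly increases along every unbounded feasible direction, so there is no improving ray and the minimum is attained at a vertex.

The binding constraints are x_1 + 9x_2 = 139 and 6x_1 + x_2 = 145.
Solving simultaneously gives x_1 = 22, x_2 = 13.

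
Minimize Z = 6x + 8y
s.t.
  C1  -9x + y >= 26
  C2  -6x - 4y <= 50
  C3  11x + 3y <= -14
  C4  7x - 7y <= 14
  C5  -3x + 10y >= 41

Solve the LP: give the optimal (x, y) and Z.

Extreme points and Z = 6x + 8y:
  (-46/19, 80/19) → Z = 364/19
  (-73/29, 97/29) → Z = 338/29
  (-83/9, 4/3) → Z = -134/3
The feasible region is unbounded (it extends along (-3, 11), (-2, 3)), but Z strictly increases along every unbounded feasible direction, so there is no improving ray and the minimum is attained at a vertex.

x = -83/9, y = 4/3, minimum Z = -134/3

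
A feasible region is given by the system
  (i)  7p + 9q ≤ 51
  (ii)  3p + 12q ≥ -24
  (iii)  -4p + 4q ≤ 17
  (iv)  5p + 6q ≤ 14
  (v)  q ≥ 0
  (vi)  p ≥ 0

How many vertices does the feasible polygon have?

3

The feasible vertices (each the meet of two boundaries and inside every other half-plane) are:
  (14/5, 0)
  (0, 7/3)
  (0, 0)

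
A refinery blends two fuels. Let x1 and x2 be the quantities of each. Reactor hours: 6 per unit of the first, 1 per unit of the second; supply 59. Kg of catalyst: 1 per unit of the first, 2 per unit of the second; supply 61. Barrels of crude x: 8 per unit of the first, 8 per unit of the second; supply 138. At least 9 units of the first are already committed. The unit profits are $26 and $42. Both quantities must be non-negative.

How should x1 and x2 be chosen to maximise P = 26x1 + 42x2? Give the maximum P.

Vertices and P = 26x1 + 42x2:
  (59/6, 0) → P = 767/3
  (9, 0) → P = 234
  (9, 5) → P = 444

The optimum lies where 6x1 + x2 = 59 and x1 = 9.
Solving simultaneously gives x1 = 9, x2 = 5.

x1 = 9, x2 = 5, maximum P = 444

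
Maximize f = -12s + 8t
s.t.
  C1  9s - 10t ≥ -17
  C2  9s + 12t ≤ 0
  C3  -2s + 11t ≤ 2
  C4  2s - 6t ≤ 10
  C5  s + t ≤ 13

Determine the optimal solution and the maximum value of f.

Corner points and f = -12s + 8t:
  (-167/79, -16/79) → f = 1876/79
  (-101/17, -62/17) → f = 716/17
  (-8/41, 6/41) → f = 144/41
  (20/13, -15/13) → f = -360/13

s = -101/17, t = -62/17, maximum f = 716/17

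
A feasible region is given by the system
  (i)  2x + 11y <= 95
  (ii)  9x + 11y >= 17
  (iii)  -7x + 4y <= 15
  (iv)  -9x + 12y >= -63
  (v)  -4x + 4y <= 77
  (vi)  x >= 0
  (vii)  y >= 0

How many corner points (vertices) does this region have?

6

The feasible vertices (each the meet of two boundaries and inside every other half-plane) are:
  (43/17, 139/17)
  (611/41, 243/41)
  (0, 17/11)
  (17/9, 0)
  (0, 15/4)
  (7, 0)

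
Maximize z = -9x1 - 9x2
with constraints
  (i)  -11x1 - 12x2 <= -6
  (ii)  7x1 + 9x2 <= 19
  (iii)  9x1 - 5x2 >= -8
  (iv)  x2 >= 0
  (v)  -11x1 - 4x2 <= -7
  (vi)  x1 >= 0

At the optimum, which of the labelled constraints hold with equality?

Corner points and z = -9x1 - 9x2:
  (23/116, 227/116) → z = -1125/58
  (19/7, 0) → z = -171/7
  (3/91, 151/91) → z = -198/13
  (7/11, 0) → z = -63/11

The maximum is at (7/11, 0). Substituting into each constraint, equality holds for (iv) and (v); the remaining constraints have slack.

(iv) and (v)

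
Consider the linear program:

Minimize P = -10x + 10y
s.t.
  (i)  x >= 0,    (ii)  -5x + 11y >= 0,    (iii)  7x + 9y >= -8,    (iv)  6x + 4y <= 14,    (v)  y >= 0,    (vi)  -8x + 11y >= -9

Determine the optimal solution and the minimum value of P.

x = 77/43, y = 35/43, minimum P = -420/43

Extreme points and P = -10x + 10y:
  (0, 0) → P = 0
  (0, 7/2) → P = 35
  (77/43, 35/43) → P = -420/43

The optimum lies where -5x + 11y = 0 and 6x + 4y = 14.
Solving simultaneously gives x = 77/43, y = 35/43.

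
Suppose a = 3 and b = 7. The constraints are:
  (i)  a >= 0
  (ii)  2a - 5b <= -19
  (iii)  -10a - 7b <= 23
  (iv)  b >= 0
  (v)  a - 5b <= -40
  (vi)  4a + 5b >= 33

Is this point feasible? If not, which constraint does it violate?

Constraint (v): a - 5b = -32, which is not ≤ -40. All other constraints are satisfied.

not feasible — violates (v)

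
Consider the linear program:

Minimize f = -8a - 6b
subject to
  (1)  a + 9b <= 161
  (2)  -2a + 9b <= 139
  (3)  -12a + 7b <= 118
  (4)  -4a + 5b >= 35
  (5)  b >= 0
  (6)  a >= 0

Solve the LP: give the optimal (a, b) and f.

Corner points and f = -8a - 6b:
  (22/3, 461/27) → f = -1450/9
  (490/41, 679/41) → f = -7994/41
  (0, 139/9) → f = -278/3
  (0, 7) → f = -42

The binding constraints are a + 9b = 161 and -4a + 5b = 35.
Solving simultaneously gives a = 490/41, b = 679/41.

a = 490/41, b = 679/41, minimum f = -7994/41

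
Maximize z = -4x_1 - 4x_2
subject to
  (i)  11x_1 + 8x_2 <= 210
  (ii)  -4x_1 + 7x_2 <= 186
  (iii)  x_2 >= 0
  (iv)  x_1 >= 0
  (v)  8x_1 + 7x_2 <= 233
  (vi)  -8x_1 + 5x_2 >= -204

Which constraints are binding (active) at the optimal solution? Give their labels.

(iii) and (iv)

Corner points and z = -4x_1 - 4x_2:
  (210/11, 0) → z = -840/11
  (0, 105/4) → z = -105
  (0, 0) → z = 0

The maximum is at (0, 0). Substituting into each constraint, equality holds for (iii) and (iv); the remaining constraints have slack.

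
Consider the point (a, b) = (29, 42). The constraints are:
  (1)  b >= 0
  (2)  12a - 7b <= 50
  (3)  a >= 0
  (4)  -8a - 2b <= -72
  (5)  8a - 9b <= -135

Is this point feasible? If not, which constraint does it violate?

Constraint (2): 12a - 7b = 54, which is not ≤ 50. All other constraints are satisfied.

not feasible — violates (2)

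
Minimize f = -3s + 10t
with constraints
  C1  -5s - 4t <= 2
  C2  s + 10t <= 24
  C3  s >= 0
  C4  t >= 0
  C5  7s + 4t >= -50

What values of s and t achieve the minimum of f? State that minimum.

s = 24, t = 0, minimum f = -72

The optimum lies where s + 10t = 24 and t = 0.
Solving simultaneously gives s = 24, t = 0.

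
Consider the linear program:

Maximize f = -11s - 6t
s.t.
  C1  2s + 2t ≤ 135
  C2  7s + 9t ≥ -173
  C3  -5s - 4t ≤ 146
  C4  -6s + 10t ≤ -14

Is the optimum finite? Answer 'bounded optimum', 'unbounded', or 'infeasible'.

Feasible corners and f = -11s - 6t:
  (1561/4, -1291/4) → f = -9425/4
  (689/16, 391/16) → f = -9925/16
  (-401/31, -284/31) → f = 6115/31
The feasible region has finitely many vertices and no improving ray; the maximum is 6115/31 at (-401/31, -284/31).

bounded optimum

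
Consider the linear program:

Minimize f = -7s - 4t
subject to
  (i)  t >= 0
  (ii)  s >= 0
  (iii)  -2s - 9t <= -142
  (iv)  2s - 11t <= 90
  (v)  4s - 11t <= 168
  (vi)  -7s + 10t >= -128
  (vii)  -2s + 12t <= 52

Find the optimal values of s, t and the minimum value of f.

Vertices and f = -7s - 4t:
  (2572/83, 738/83) → f = -20956/83
  (206/7, 194/21) → f = -5102/21
  (257/8, 155/16) → f = -2109/8

s = 257/8, t = 155/16, minimum f = -2109/8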